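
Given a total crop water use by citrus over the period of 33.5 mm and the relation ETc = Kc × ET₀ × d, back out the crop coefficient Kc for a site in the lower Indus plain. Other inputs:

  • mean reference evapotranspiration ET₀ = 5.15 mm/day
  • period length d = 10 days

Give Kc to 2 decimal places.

0.65

ETc = Kc × ET₀ × d  ⇒  Kc = ETc / (ET₀ × d)
Kc = 33.5 / (5.15 × 10) = 33.5 / 51.50 = 0.6505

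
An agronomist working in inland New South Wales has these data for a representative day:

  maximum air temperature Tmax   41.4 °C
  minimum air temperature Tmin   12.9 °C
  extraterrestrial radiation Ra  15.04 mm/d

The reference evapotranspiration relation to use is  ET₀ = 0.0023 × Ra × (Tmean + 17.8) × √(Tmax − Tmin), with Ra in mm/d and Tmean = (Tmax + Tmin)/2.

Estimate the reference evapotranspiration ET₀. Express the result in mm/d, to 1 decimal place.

8.3 mm/d

Tmean = (41.4 + 12.9)/2 = 27.15 °C
ET₀ = 0.0023 × 15.04 × (27.15 + 17.8) × √28.5 = 0.0023 × 15.04 × 44.95 × 5.3385 = 8.3009 mm/d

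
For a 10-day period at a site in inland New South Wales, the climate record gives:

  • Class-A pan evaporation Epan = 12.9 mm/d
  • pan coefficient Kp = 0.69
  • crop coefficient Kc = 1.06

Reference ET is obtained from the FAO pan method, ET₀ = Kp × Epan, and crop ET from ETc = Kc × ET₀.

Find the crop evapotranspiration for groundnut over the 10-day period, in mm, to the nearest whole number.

ET₀ = 0.69 × 12.9 = 8.9010 mm/d
ETc = Kc × ET₀ = 1.06 × 8.9010 = 9.4351 mm/d
Over 10 days: 9.4351 × 10 = 94.351 mm

94 mm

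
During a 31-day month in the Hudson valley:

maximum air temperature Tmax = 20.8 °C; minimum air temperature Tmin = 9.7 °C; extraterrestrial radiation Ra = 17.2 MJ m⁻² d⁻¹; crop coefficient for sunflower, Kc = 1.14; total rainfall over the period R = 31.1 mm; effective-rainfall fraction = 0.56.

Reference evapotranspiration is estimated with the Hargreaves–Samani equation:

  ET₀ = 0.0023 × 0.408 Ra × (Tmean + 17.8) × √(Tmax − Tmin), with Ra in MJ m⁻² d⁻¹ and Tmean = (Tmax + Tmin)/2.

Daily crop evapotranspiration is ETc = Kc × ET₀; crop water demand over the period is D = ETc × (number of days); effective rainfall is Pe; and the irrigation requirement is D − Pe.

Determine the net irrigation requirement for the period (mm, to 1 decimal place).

45.4 mm

Tmean = (20.8 + 9.7)/2 = 15.25 °C
0.408 Ra = 0.408 × 17.2 = 7.0176 mm/d equivalent
ET₀ = 0.0023 × 7.0176 × (15.25 + 17.8) × √11.1 = 0.0023 × 7.0176 × 33.05 × 3.3317 = 1.7773 mm/d
ETc = Kc × ET₀ = 1.14 × 1.7773 = 2.0261 mm/d
Crop demand D = ETc × 31 d = 2.0261 × 31 = 62.809 mm
Pe = 0.56 × 31.1 = 17.416 mm
D − Pe = 62.809 − 17.416 = 45.393 mm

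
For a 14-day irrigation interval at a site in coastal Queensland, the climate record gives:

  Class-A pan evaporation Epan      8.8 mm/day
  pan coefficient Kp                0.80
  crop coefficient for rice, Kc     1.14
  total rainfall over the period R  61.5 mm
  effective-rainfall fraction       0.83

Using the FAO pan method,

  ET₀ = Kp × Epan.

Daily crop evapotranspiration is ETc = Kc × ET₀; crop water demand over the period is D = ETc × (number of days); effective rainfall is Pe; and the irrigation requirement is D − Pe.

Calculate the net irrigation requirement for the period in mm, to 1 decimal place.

ET₀ = 0.80 × 8.8 = 7.0400 mm/d
ETc = Kc × ET₀ = 1.14 × 7.0400 = 8.0256 mm/d
Crop demand D = ETc × 14 d = 8.0256 × 14 = 112.358 mm
Pe = 0.83 × 61.5 = 51.045 mm
D − Pe = 112.358 − 51.045 = 61.313 mm

61.3 mm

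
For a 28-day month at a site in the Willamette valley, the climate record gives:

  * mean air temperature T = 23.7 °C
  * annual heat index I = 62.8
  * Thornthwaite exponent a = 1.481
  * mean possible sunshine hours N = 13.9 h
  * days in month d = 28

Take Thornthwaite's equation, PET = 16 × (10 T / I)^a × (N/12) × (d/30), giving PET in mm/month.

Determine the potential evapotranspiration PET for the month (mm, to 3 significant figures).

124 mm

10T/I = 10 × 23.7 / 62.8 = 3.7739
(10T/I)^a = 3.7739^1.481 = 7.1487
Uncorrected PET = 16 × 7.1487 = 114.379 mm
Correction = (N/12)(d/30) = (13.9/12)(28/30) = 1.0811
PET = 114.379 × 1.0811 = 123.655 mm/month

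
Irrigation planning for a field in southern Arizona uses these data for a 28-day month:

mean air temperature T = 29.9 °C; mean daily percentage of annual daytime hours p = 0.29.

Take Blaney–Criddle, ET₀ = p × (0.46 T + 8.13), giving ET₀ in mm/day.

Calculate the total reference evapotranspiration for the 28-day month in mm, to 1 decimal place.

177.7 mm

ET₀ = 0.29 × (0.46 × 29.9 + 8.13) = 0.29 × 21.884 = 6.3464 mm/d
Monthly total = 6.3464 × 28 = 177.699 mm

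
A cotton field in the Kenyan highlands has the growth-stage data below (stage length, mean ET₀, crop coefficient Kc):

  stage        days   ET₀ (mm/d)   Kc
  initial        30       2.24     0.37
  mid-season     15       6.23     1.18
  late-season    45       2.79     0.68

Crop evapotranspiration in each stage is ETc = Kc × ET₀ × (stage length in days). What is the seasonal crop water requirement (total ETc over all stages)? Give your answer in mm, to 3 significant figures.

221 mm

initial: 0.37 × 2.24 × 30 = 24.86 mm
mid-season: 1.18 × 6.23 × 15 = 110.27 mm
late-season: 0.68 × 2.79 × 45 = 85.37 mm
Seasonal total = 220.50 mm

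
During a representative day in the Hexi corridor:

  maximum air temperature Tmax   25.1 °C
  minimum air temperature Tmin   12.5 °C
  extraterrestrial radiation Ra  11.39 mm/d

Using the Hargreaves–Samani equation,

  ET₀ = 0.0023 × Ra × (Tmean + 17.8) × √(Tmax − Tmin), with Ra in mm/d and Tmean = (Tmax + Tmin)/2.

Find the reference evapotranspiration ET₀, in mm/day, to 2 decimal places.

3.40 mm/day

Tmean = (25.1 + 12.5)/2 = 18.80 °C
ET₀ = 0.0023 × 11.39 × (18.80 + 17.8) × √12.6 = 0.0023 × 11.39 × 36.60 × 3.5496 = 3.4034 mm/d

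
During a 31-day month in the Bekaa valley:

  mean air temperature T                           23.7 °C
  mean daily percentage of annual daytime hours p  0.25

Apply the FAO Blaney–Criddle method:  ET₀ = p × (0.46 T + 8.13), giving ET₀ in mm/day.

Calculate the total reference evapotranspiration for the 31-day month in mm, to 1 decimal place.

ET₀ = 0.25 × (0.46 × 23.7 + 8.13) = 0.25 × 19.032 = 4.7580 mm/d
Monthly total = 4.7580 × 31 = 147.498 mm

147.5 mm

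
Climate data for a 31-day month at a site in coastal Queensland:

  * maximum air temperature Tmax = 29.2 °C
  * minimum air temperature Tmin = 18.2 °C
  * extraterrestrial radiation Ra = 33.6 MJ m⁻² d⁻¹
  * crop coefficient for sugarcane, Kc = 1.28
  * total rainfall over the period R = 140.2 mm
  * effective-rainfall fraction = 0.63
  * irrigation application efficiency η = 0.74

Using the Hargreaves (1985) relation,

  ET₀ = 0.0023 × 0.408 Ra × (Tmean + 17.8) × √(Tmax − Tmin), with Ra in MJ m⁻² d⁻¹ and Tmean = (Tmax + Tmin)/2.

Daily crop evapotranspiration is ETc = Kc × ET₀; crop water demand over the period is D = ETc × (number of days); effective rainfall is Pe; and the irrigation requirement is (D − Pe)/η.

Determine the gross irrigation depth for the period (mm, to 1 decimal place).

113.3 mm

Tmean = (29.2 + 18.2)/2 = 23.70 °C
0.408 Ra = 0.408 × 33.6 = 13.7088 mm/d equivalent
ET₀ = 0.0023 × 13.7088 × (23.70 + 17.8) × √11.0 = 0.0023 × 13.7088 × 41.50 × 3.3166 = 4.3398 mm/d
ETc = Kc × ET₀ = 1.28 × 4.3398 = 5.5549 mm/d
Crop demand D = ETc × 31 d = 5.5549 × 31 = 172.202 mm
Pe = 0.63 × 140.2 = 88.326 mm
D − Pe = 172.202 − 88.326 = 83.876 mm
Gross irrigation = 83.876 / 0.74 = 113.346 mm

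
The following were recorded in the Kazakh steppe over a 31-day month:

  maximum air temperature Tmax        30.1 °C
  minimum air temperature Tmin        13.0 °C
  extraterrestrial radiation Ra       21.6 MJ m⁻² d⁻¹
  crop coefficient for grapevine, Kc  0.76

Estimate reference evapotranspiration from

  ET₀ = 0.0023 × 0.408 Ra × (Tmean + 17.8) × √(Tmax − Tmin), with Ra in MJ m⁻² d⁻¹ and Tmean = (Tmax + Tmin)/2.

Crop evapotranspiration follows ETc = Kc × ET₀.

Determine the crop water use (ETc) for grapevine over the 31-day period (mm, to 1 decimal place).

77.7 mm

Tmean = (30.1 + 13.0)/2 = 21.55 °C
0.408 Ra = 0.408 × 21.6 = 8.8128 mm/d equivalent
ET₀ = 0.0023 × 8.8128 × (21.55 + 17.8) × √17.1 = 0.0023 × 8.8128 × 39.35 × 4.1352 = 3.2982 mm/d
ETc = Kc × ET₀ = 0.76 × 3.2982 = 2.5066 mm/d
Over 31 days: 2.5066 × 31 = 77.705 mm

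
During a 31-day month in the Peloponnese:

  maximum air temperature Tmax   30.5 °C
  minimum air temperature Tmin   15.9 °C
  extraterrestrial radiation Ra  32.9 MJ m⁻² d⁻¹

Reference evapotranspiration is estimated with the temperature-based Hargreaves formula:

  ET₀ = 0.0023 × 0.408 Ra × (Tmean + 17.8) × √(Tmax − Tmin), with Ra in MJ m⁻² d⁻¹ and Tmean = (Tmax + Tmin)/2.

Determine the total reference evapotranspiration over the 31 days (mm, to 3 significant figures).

Tmean = (30.5 + 15.9)/2 = 23.20 °C
0.408 Ra = 0.408 × 32.9 = 13.4232 mm/d equivalent
ET₀ = 0.0023 × 13.4232 × (23.20 + 17.8) × √14.6 = 0.0023 × 13.4232 × 41.00 × 3.8210 = 4.8367 mm/d
Over 31 days: 4.8367 × 31 = 149.938 mm

150 mm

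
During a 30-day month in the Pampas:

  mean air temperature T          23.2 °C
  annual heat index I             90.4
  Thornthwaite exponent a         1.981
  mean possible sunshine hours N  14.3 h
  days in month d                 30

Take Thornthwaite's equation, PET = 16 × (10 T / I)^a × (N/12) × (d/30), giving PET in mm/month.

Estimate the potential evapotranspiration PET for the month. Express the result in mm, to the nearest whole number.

123 mm

10T/I = 10 × 23.2 / 90.4 = 2.5664
(10T/I)^a = 2.5664^1.981 = 6.4695
Uncorrected PET = 16 × 6.4695 = 103.512 mm
Correction = (N/12)(d/30) = (14.3/12)(30/30) = 1.1917
PET = 103.512 × 1.1917 = 123.355 mm/month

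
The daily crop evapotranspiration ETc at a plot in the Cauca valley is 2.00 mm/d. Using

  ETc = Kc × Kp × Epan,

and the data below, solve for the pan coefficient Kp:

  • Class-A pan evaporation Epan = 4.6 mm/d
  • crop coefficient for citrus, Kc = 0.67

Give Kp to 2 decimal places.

ETc = Kc × Kp × Epan  ⇒  Kp = ETc / (Kc × Epan)
Kp = 2.00 / (0.67 × 4.6) = 2.00 / 3.082 = 0.6489

0.65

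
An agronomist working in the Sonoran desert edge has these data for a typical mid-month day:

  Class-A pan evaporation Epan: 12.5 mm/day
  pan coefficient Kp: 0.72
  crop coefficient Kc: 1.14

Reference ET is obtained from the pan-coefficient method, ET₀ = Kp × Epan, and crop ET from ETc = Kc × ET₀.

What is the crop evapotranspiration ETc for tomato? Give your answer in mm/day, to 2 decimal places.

10.26 mm/day

ET₀ = 0.72 × 12.5 = 9.0000 mm/d
ETc = Kc × ET₀ = 1.14 × 9.0000 = 10.2600 mm/d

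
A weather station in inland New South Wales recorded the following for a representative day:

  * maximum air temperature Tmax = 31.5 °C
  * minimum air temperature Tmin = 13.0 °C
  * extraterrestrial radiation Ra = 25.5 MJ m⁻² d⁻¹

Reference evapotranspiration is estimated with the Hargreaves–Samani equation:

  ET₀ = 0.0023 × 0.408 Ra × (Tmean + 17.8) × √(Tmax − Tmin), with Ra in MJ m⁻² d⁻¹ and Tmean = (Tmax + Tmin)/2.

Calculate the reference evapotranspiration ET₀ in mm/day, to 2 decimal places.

Tmean = (31.5 + 13.0)/2 = 22.25 °C
0.408 Ra = 0.408 × 25.5 = 10.4040 mm/d equivalent
ET₀ = 0.0023 × 10.4040 × (22.25 + 17.8) × √18.5 = 0.0023 × 10.4040 × 40.05 × 4.3012 = 4.1221 mm/d

4.12 mm/day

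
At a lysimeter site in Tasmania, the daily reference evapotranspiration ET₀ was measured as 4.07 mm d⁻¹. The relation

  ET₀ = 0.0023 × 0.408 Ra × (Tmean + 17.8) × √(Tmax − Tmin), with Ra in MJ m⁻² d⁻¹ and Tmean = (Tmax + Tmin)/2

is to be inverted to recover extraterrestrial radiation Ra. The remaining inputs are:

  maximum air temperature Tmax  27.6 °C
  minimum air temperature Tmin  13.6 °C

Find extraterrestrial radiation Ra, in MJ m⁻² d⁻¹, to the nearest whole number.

30 MJ m⁻² d⁻¹

Tmean = (27.6+13.6)/2 = 20.60 °C; ΔT = 14.0
Ra = ET₀ / [0.0023 × 0.408 × (Tmean+17.8) × √ΔT]
   = 4.07 / (0.0023 × 0.408 × 38.40 × 3.7417) = 30.186 MJ m⁻² d⁻¹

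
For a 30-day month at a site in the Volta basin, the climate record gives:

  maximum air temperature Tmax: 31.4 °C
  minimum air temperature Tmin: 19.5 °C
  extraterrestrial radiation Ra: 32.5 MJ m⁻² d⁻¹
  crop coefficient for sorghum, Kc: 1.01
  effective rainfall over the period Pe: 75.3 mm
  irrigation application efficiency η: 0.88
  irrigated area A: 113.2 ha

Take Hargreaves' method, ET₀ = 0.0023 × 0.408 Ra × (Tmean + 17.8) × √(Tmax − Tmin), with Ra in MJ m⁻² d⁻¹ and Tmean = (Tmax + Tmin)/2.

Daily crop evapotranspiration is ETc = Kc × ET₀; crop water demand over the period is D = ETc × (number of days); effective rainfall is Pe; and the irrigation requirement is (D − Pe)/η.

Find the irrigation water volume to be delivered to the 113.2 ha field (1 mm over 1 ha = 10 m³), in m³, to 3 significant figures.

Tmean = (31.4 + 19.5)/2 = 25.45 °C
0.408 Ra = 0.408 × 32.5 = 13.2600 mm/d equivalent
ET₀ = 0.0023 × 13.2600 × (25.45 + 17.8) × √11.9 = 0.0023 × 13.2600 × 43.25 × 3.4496 = 4.5502 mm/d
ETc = Kc × ET₀ = 1.01 × 4.5502 = 4.5957 mm/d
Crop demand D = ETc × 30 d = 4.5957 × 30 = 137.871 mm
D − Pe = 137.871 − 75.3 = 62.571 mm
Gross irrigation = 62.571 / 0.88 = 71.103 mm
Volume = 71.103 mm × 113.2 ha × 10 = 80488.6 m³

80500 m³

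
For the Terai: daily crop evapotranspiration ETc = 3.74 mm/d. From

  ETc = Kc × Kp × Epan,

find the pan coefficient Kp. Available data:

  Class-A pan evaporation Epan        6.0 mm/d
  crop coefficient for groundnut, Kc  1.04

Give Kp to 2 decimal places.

ETc = Kc × Kp × Epan  ⇒  Kp = ETc / (Kc × Epan)
Kp = 3.74 / (1.04 × 6.0) = 3.74 / 6.240 = 0.5994

0.60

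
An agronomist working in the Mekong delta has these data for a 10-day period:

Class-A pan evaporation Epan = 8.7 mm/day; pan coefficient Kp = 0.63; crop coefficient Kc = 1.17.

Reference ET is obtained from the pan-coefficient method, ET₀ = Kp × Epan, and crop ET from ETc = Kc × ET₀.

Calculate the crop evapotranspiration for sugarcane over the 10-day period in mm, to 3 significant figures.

64.1 mm

ET₀ = 0.63 × 8.7 = 5.4810 mm/d
ETc = Kc × ET₀ = 1.17 × 5.4810 = 6.4128 mm/d
Over 10 days: 6.4128 × 10 = 64.128 mm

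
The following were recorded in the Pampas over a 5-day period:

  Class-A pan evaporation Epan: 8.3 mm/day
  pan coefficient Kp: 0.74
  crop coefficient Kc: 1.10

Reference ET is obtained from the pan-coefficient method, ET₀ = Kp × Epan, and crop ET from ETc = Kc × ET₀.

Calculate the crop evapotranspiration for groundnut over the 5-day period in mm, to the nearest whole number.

ET₀ = 0.74 × 8.3 = 6.1420 mm/d
ETc = Kc × ET₀ = 1.10 × 6.1420 = 6.7562 mm/d
Over 5 days: 6.7562 × 5 = 33.781 mm

34 mm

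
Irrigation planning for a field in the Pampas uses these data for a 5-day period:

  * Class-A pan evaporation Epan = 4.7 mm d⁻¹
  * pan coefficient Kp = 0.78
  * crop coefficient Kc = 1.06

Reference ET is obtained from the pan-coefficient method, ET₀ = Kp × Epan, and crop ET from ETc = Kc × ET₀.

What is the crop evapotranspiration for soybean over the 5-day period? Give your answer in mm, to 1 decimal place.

ET₀ = 0.78 × 4.7 = 3.6660 mm/d
ETc = Kc × ET₀ = 1.06 × 3.6660 = 3.8860 mm/d
Over 5 days: 3.8860 × 5 = 19.430 mm

19.4 mm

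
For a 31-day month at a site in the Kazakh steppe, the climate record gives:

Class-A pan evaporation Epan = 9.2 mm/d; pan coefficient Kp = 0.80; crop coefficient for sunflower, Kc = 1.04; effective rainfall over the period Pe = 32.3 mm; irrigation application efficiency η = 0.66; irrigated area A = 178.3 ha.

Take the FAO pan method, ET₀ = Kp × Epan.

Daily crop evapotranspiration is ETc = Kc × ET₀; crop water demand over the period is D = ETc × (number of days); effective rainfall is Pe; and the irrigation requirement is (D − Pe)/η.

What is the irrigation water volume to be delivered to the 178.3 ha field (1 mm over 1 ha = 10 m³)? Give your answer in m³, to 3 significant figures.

554000 m³

ET₀ = 0.80 × 9.2 = 7.3600 mm/d
ETc = Kc × ET₀ = 1.04 × 7.3600 = 7.6544 mm/d
Crop demand D = ETc × 31 d = 7.6544 × 31 = 237.286 mm
D − Pe = 237.286 − 32.3 = 204.986 mm
Gross irrigation = 204.986 / 0.66 = 310.585 mm
Volume = 310.585 mm × 178.3 ha × 10 = 553773.1 m³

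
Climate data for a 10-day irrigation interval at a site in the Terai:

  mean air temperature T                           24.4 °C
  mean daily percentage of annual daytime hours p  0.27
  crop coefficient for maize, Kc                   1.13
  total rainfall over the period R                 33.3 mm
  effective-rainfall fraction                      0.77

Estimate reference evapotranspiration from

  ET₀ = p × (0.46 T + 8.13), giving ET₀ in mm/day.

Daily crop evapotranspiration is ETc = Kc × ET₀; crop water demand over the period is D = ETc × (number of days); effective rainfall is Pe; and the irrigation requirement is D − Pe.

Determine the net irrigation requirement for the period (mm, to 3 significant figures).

33.4 mm

ET₀ = 0.27 × (0.46 × 24.4 + 8.13) = 0.27 × 19.354 = 5.2256 mm/d
ETc = Kc × ET₀ = 1.13 × 5.2256 = 5.9049 mm/d
Crop demand D = ETc × 10 d = 5.9049 × 10 = 59.049 mm
Pe = 0.77 × 33.3 = 25.641 mm
D − Pe = 59.049 − 25.641 = 33.408 mm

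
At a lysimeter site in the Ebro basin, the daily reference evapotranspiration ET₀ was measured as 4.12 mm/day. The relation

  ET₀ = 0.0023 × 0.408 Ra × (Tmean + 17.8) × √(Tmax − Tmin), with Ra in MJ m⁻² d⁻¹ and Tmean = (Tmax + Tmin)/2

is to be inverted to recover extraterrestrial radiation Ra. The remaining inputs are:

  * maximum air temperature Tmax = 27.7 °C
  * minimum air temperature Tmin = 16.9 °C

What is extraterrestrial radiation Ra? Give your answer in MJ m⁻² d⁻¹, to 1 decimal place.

Tmean = (27.7+16.9)/2 = 22.30 °C; ΔT = 10.8
Ra = ET₀ / [0.0023 × 0.408 × (Tmean+17.8) × √ΔT]
   = 4.12 / (0.0023 × 0.408 × 40.10 × 3.2863) = 33.316 MJ m⁻² d⁻¹

33.3 MJ m⁻² d⁻¹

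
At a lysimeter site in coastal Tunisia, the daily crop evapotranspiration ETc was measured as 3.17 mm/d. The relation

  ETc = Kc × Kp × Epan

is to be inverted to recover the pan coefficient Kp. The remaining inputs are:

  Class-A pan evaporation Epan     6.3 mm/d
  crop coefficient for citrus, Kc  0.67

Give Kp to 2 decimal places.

ETc = Kc × Kp × Epan  ⇒  Kp = ETc / (Kc × Epan)
Kp = 3.17 / (0.67 × 6.3) = 3.17 / 4.221 = 0.7510

0.75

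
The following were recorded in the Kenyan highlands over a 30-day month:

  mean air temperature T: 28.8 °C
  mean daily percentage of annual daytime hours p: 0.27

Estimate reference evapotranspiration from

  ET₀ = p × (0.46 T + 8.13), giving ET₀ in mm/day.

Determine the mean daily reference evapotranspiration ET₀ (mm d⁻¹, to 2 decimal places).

ET₀ = 0.27 × (0.46 × 28.8 + 8.13) = 0.27 × 21.378 = 5.7721 mm/d

5.77 mm d⁻¹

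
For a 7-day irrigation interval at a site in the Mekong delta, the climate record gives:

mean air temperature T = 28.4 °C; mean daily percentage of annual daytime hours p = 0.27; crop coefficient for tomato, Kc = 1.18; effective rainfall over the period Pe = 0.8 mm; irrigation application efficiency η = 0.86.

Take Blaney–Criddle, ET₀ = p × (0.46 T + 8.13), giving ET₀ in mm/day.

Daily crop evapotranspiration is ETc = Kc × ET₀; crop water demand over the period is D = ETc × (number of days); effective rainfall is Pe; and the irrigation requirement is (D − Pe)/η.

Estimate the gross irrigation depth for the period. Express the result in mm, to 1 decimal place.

ET₀ = 0.27 × (0.46 × 28.4 + 8.13) = 0.27 × 21.194 = 5.7224 mm/d
ETc = Kc × ET₀ = 1.18 × 5.7224 = 6.7524 mm/d
Crop demand D = ETc × 7 d = 6.7524 × 7 = 47.267 mm
D − Pe = 47.267 − 0.8 = 46.467 mm
Gross irrigation = 46.467 / 0.86 = 54.031 mm

54.0 mm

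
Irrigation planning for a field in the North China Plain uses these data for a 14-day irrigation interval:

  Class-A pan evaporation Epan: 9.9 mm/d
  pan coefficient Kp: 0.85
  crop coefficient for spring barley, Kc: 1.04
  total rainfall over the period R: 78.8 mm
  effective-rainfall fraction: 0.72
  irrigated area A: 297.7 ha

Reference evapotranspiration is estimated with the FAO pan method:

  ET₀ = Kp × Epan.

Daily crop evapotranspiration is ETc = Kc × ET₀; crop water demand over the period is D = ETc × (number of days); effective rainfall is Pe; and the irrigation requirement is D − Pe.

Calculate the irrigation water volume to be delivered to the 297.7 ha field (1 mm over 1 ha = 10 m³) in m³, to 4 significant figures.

195800 m³

ET₀ = 0.85 × 9.9 = 8.4150 mm/d
ETc = Kc × ET₀ = 1.04 × 8.4150 = 8.7516 mm/d
Crop demand D = ETc × 14 d = 8.7516 × 14 = 122.522 mm
Pe = 0.72 × 78.8 = 56.736 mm
D − Pe = 122.522 − 56.736 = 65.786 mm
Volume = 65.786 mm × 297.7 ha × 10 = 195844.9 m³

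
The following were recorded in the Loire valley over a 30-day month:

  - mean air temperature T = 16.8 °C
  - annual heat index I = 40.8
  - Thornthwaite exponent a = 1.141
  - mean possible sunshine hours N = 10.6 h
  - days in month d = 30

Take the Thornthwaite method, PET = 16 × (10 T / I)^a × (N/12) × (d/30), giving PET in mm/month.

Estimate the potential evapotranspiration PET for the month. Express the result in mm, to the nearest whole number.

10T/I = 10 × 16.8 / 40.8 = 4.1176
(10T/I)^a = 4.1176^1.141 = 5.0270
Uncorrected PET = 16 × 5.0270 = 80.432 mm
Correction = (N/12)(d/30) = (10.6/12)(30/30) = 0.8833
PET = 80.432 × 0.8833 = 71.046 mm/month

71 mm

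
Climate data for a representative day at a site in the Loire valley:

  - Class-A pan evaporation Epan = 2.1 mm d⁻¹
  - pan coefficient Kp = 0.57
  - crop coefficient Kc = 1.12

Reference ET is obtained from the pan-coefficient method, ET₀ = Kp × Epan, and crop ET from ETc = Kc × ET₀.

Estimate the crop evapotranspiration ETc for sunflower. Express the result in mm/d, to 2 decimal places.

1.34 mm/d

ET₀ = 0.57 × 2.1 = 1.1970 mm/d
ETc = Kc × ET₀ = 1.12 × 1.1970 = 1.3406 mm/d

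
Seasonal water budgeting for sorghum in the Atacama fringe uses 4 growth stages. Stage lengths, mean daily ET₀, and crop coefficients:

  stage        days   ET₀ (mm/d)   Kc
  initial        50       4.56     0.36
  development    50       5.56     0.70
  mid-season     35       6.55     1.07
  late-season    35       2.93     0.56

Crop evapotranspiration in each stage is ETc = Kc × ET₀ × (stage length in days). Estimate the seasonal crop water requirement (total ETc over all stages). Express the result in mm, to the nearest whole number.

initial: 0.36 × 4.56 × 50 = 82.08 mm
development: 0.70 × 5.56 × 50 = 194.60 mm
mid-season: 1.07 × 6.55 × 35 = 245.30 mm
late-season: 0.56 × 2.93 × 35 = 57.43 mm
Seasonal total = 579.41 mm

579 mm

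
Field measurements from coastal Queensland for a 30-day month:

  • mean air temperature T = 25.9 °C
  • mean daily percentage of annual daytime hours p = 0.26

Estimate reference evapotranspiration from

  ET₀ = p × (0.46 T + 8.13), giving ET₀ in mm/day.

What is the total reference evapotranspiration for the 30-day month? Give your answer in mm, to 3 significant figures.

156 mm

ET₀ = 0.26 × (0.46 × 25.9 + 8.13) = 0.26 × 20.044 = 5.2114 mm/d
Monthly total = 5.2114 × 30 = 156.342 mm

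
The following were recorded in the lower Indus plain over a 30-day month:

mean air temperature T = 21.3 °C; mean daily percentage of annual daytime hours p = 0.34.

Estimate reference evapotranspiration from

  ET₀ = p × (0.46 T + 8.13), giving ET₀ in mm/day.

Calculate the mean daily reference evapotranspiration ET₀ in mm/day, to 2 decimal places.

ET₀ = 0.34 × (0.46 × 21.3 + 8.13) = 0.34 × 17.928 = 6.0955 mm/d

6.10 mm/day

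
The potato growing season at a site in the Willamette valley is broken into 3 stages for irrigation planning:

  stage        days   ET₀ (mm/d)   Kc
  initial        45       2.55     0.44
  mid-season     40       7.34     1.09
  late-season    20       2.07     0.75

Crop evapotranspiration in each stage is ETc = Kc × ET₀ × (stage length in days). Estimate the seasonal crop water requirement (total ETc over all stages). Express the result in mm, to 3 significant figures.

402 mm

initial: 0.44 × 2.55 × 45 = 50.49 mm
mid-season: 1.09 × 7.34 × 40 = 320.02 mm
late-season: 0.75 × 2.07 × 20 = 31.05 mm
Seasonal total = 401.56 mm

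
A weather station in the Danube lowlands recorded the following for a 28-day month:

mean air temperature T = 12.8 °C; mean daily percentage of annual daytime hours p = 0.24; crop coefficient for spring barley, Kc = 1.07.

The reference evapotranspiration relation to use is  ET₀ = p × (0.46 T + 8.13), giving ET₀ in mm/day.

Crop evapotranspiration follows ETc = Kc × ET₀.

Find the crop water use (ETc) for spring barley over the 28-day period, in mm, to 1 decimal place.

100.8 mm

ET₀ = 0.24 × (0.46 × 12.8 + 8.13) = 0.24 × 14.018 = 3.3643 mm/d
ETc = Kc × ET₀ = 1.07 × 3.3643 = 3.5998 mm/d
Over 28 days: 3.5998 × 28 = 100.794 mm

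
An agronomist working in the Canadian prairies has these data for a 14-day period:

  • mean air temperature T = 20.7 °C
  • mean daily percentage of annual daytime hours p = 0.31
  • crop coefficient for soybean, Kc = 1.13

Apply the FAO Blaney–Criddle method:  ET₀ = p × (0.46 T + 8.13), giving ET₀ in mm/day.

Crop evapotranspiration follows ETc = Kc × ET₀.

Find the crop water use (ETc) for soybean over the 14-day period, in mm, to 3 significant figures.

ET₀ = 0.31 × (0.46 × 20.7 + 8.13) = 0.31 × 17.652 = 5.4721 mm/d
ETc = Kc × ET₀ = 1.13 × 5.4721 = 6.1835 mm/d
Over 14 days: 6.1835 × 14 = 86.569 mm

86.6 mm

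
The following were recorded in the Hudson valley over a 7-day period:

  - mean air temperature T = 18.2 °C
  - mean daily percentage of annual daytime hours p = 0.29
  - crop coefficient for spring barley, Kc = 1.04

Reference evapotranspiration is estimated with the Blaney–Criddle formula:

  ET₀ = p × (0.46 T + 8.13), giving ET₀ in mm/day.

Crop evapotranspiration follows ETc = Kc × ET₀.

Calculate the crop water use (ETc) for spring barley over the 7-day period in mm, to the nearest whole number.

35 mm

ET₀ = 0.29 × (0.46 × 18.2 + 8.13) = 0.29 × 16.502 = 4.7856 mm/d
ETc = Kc × ET₀ = 1.04 × 4.7856 = 4.9770 mm/d
Over 7 days: 4.9770 × 7 = 34.839 mm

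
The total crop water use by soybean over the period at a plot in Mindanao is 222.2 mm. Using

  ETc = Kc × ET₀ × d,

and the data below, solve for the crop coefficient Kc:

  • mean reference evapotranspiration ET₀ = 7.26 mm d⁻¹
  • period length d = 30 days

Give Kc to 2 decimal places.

ETc = Kc × ET₀ × d  ⇒  Kc = ETc / (ET₀ × d)
Kc = 222.2 / (7.26 × 30) = 222.2 / 217.80 = 1.0202

1.02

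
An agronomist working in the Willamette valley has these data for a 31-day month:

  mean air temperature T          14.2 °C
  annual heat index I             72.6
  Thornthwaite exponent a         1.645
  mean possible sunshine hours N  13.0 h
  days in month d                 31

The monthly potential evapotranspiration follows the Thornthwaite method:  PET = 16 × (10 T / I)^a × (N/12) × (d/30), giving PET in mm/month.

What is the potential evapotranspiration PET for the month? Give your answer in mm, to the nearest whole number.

10T/I = 10 × 14.2 / 72.6 = 1.9559
(10T/I)^a = 1.9559^1.645 = 3.0148
Uncorrected PET = 16 × 3.0148 = 48.237 mm
Correction = (N/12)(d/30) = (13.0/12)(31/30) = 1.1194
PET = 48.237 × 1.1194 = 53.996 mm/month

54 mm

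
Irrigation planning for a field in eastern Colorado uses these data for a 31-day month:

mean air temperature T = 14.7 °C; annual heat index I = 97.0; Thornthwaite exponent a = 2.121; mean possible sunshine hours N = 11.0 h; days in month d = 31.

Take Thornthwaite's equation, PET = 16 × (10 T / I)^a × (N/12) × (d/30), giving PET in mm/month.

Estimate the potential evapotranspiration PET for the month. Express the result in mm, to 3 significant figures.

10T/I = 10 × 14.7 / 97.0 = 1.5155
(10T/I)^a = 1.5155^2.121 = 2.4152
Uncorrected PET = 16 × 2.4152 = 38.643 mm
Correction = (N/12)(d/30) = (11.0/12)(31/30) = 0.9472
PET = 38.643 × 0.9472 = 36.603 mm/month

36.6 mm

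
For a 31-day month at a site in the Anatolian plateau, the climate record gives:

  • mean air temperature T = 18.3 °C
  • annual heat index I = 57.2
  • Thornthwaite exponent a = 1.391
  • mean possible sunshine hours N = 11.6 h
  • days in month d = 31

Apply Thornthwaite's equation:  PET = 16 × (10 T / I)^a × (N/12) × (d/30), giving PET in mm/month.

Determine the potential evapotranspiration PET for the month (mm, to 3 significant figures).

10T/I = 10 × 18.3 / 57.2 = 3.1993
(10T/I)^a = 3.1993^1.391 = 5.0412
Uncorrected PET = 16 × 5.0412 = 80.659 mm
Correction = (N/12)(d/30) = (11.6/12)(31/30) = 0.9989
PET = 80.659 × 0.9989 = 80.570 mm/month

80.6 mm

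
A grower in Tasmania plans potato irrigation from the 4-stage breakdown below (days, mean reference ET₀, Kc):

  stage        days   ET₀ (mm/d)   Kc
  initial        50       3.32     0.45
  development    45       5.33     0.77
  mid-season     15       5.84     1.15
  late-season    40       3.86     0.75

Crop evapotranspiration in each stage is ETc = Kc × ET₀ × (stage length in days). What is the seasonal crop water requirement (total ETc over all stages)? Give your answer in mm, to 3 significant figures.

initial: 0.45 × 3.32 × 50 = 74.70 mm
development: 0.77 × 5.33 × 45 = 184.68 mm
mid-season: 1.15 × 5.84 × 15 = 100.74 mm
late-season: 0.75 × 3.86 × 40 = 115.80 mm
Seasonal total = 475.92 mm

476 mm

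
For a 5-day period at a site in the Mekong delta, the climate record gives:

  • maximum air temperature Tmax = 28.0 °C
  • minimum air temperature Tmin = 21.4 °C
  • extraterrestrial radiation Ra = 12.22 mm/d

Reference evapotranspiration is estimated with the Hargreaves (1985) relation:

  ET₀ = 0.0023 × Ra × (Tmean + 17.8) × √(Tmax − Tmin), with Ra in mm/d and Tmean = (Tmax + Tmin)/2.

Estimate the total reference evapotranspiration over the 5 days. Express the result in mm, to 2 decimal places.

Tmean = (28.0 + 21.4)/2 = 24.70 °C
ET₀ = 0.0023 × 12.22 × (24.70 + 17.8) × √6.6 = 0.0023 × 12.22 × 42.50 × 2.5690 = 3.0687 mm/d
Over 5 days: 3.0687 × 5 = 15.344 mm

15.34 mm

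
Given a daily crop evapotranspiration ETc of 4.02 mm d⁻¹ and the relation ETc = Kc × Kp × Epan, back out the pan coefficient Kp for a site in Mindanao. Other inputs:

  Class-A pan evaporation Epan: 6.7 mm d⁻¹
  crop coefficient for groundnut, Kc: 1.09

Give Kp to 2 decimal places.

ETc = Kc × Kp × Epan  ⇒  Kp = ETc / (Kc × Epan)
Kp = 4.02 / (1.09 × 6.7) = 4.02 / 7.303 = 0.5505

0.55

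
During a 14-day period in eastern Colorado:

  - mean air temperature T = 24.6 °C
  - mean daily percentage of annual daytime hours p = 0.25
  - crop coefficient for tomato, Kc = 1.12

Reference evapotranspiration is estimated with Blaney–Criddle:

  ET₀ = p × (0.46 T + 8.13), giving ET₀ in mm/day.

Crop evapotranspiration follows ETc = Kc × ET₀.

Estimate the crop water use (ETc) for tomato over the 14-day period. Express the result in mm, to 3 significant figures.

76.2 mm

ET₀ = 0.25 × (0.46 × 24.6 + 8.13) = 0.25 × 19.446 = 4.8615 mm/d
ETc = Kc × ET₀ = 1.12 × 4.8615 = 5.4449 mm/d
Over 14 days: 5.4449 × 14 = 76.229 mm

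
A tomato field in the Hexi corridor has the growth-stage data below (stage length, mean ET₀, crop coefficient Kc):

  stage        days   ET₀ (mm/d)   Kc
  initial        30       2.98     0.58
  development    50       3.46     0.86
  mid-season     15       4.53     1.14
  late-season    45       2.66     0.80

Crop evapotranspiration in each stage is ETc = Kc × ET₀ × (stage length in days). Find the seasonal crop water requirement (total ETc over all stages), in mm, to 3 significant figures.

374 mm

initial: 0.58 × 2.98 × 30 = 51.85 mm
development: 0.86 × 3.46 × 50 = 148.78 mm
mid-season: 1.14 × 4.53 × 15 = 77.46 mm
late-season: 0.80 × 2.66 × 45 = 95.76 mm
Seasonal total = 373.85 mm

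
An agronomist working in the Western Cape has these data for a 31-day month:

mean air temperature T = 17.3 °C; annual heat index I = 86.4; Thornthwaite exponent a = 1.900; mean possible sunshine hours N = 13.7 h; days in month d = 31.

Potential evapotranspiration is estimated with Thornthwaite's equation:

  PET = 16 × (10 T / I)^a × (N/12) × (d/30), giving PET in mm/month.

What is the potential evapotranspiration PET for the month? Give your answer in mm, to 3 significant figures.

70.6 mm

10T/I = 10 × 17.3 / 86.4 = 2.0023
(10T/I)^a = 2.0023^1.900 = 3.7403
Uncorrected PET = 16 × 3.7403 = 59.845 mm
Correction = (N/12)(d/30) = (13.7/12)(31/30) = 1.1797
PET = 59.845 × 1.1797 = 70.599 mm/month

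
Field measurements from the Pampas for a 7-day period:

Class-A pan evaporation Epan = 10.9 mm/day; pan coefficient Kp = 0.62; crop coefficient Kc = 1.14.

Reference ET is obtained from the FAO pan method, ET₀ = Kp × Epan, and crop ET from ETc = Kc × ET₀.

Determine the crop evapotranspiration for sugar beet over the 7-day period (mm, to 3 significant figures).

ET₀ = 0.62 × 10.9 = 6.7580 mm/d
ETc = Kc × ET₀ = 1.14 × 6.7580 = 7.7041 mm/d
Over 7 days: 7.7041 × 7 = 53.929 mm

53.9 mm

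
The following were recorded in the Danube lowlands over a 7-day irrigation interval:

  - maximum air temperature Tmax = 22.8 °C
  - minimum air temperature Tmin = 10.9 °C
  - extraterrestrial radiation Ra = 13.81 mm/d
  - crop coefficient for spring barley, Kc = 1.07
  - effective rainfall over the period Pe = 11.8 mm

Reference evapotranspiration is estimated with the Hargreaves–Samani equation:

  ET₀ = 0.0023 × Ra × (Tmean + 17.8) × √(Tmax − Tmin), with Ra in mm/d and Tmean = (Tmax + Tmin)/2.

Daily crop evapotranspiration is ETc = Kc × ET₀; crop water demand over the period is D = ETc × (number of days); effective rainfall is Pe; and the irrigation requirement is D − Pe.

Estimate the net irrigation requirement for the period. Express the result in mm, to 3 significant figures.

Tmean = (22.8 + 10.9)/2 = 16.85 °C
ET₀ = 0.0023 × 13.81 × (16.85 + 17.8) × √11.9 = 0.0023 × 13.81 × 34.65 × 3.4496 = 3.7966 mm/d
ETc = Kc × ET₀ = 1.07 × 3.7966 = 4.0624 mm/d
Crop demand D = ETc × 7 d = 4.0624 × 7 = 28.437 mm
D − Pe = 28.437 − 11.8 = 16.637 mm

16.6 mm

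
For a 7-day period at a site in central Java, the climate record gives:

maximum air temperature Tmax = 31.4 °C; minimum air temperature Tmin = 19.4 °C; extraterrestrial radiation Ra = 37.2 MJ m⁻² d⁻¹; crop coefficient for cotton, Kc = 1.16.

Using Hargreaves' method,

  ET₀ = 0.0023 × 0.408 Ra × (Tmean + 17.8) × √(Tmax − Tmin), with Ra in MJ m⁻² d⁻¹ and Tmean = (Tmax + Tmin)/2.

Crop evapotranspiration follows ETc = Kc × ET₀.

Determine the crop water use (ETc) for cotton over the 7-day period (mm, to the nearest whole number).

Tmean = (31.4 + 19.4)/2 = 25.40 °C
0.408 Ra = 0.408 × 37.2 = 15.1776 mm/d equivalent
ET₀ = 0.0023 × 15.1776 × (25.40 + 17.8) × √12.0 = 0.0023 × 15.1776 × 43.20 × 3.4641 = 5.2240 mm/d
ETc = Kc × ET₀ = 1.16 × 5.2240 = 6.0598 mm/d
Over 7 days: 6.0598 × 7 = 42.419 mm

42 mm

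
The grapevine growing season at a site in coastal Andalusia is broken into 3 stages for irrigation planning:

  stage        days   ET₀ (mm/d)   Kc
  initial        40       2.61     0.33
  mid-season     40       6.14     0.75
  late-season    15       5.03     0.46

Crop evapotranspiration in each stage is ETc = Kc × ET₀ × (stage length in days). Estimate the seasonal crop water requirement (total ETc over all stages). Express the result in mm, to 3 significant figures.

253 mm

initial: 0.33 × 2.61 × 40 = 34.45 mm
mid-season: 0.75 × 6.14 × 40 = 184.20 mm
late-season: 0.46 × 5.03 × 15 = 34.71 mm
Seasonal total = 253.36 mm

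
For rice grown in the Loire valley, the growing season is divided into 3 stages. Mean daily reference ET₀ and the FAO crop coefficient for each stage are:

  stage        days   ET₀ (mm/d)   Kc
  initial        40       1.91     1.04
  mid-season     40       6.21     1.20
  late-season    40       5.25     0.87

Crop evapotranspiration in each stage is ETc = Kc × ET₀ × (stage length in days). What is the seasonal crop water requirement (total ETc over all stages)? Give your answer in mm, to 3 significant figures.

initial: 1.04 × 1.91 × 40 = 79.46 mm
mid-season: 1.20 × 6.21 × 40 = 298.08 mm
late-season: 0.87 × 5.25 × 40 = 182.70 mm
Seasonal total = 560.24 mm

560 mm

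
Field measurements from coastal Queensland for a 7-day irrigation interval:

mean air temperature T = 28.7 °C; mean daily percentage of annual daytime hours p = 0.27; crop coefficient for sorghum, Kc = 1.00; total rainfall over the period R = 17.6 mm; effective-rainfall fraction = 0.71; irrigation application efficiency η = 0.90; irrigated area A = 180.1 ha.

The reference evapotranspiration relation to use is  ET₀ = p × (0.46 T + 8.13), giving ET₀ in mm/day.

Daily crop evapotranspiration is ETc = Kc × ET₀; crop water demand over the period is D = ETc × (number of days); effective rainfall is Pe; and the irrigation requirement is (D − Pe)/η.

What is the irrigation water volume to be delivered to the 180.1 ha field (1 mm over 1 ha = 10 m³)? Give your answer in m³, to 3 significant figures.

55700 m³

ET₀ = 0.27 × (0.46 × 28.7 + 8.13) = 0.27 × 21.332 = 5.7596 mm/d
ETc = Kc × ET₀ = 1.00 × 5.7596 = 5.7596 mm/d
Crop demand D = ETc × 7 d = 5.7596 × 7 = 40.317 mm
Pe = 0.71 × 17.6 = 12.496 mm
D − Pe = 40.317 − 12.496 = 27.821 mm
Gross irrigation = 27.821 / 0.90 = 30.912 mm
Volume = 30.912 mm × 180.1 ha × 10 = 55672.5 m³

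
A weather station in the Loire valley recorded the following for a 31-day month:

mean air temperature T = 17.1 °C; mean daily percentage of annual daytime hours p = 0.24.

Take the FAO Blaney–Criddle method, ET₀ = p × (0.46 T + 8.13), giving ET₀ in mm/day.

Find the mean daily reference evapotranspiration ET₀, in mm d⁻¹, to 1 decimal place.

3.8 mm d⁻¹

ET₀ = 0.24 × (0.46 × 17.1 + 8.13) = 0.24 × 15.996 = 3.8390 mm/d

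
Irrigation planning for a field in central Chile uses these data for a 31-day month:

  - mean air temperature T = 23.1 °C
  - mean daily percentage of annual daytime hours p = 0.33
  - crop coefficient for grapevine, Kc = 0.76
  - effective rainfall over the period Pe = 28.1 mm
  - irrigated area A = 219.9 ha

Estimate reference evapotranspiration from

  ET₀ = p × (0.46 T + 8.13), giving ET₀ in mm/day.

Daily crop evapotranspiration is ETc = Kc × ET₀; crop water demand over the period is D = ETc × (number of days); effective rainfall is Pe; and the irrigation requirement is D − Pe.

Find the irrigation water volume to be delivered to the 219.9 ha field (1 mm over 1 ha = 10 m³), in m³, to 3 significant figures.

ET₀ = 0.33 × (0.46 × 23.1 + 8.13) = 0.33 × 18.756 = 6.1895 mm/d
ETc = Kc × ET₀ = 0.76 × 6.1895 = 4.7040 mm/d
Crop demand D = ETc × 31 d = 4.7040 × 31 = 145.824 mm
D − Pe = 145.824 − 28.1 = 117.724 mm
Volume = 117.724 mm × 219.9 ha × 10 = 258875.1 m³

259000 m³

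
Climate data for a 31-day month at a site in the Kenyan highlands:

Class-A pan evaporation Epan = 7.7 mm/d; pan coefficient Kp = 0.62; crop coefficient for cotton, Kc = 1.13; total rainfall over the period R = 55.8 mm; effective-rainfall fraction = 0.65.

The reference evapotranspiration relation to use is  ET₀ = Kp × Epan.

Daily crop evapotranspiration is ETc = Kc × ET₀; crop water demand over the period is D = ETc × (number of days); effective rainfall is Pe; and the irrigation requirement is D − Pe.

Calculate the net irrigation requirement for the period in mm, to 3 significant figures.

131 mm

ET₀ = 0.62 × 7.7 = 4.7740 mm/d
ETc = Kc × ET₀ = 1.13 × 4.7740 = 5.3946 mm/d
Crop demand D = ETc × 31 d = 5.3946 × 31 = 167.233 mm
Pe = 0.65 × 55.8 = 36.270 mm
D − Pe = 167.233 − 36.270 = 130.963 mm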